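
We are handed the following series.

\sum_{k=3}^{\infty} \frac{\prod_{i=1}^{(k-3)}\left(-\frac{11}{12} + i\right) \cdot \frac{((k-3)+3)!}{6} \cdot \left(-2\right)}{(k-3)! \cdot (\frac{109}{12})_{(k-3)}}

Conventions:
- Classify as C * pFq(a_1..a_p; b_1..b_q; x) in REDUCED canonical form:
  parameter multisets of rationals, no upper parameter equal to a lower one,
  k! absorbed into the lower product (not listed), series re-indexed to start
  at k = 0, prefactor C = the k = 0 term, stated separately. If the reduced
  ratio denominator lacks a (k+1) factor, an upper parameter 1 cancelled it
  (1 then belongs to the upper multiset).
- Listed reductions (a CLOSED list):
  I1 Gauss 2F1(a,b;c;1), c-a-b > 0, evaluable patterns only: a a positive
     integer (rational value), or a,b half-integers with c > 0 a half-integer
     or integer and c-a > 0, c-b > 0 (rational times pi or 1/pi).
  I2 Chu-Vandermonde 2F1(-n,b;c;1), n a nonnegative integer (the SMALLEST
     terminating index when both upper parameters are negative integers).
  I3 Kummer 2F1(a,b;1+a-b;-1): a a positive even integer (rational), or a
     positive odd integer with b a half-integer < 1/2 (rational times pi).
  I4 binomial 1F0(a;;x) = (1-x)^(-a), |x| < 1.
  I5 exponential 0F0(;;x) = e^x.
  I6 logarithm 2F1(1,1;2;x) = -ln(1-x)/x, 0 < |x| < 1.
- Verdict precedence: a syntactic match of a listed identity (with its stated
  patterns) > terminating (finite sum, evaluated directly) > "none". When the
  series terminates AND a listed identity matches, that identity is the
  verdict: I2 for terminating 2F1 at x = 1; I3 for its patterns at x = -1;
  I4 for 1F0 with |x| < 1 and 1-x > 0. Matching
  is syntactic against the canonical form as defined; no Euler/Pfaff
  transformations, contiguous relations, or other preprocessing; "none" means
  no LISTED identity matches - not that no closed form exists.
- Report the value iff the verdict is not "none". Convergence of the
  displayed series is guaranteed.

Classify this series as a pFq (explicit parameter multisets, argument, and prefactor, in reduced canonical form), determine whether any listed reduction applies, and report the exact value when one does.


The tell: t_0 = -2 here, and the running product (prefactor -2) telescopes to a rising factorial.
Ratio: r(k) = 1 * (k+\frac{1}{12}) (k+4) / [(k+\frac{109}{12}) (k+1)] - rational in k. x = 1; t_0 = -2; negate the roots.

The series (x = 1) is 2F1: upper {\frac{1}{12}, 4}, lower {\frac{109}{12}}, prefactor -2. Verdict at x = 1: Gauss's theorem (I1) matches (x = 1: the Gamma ratio telescopes since c-a-b = 5 > 0 and a = 4 in Z>0). Hence: -\frac{7342997}{3483648}.


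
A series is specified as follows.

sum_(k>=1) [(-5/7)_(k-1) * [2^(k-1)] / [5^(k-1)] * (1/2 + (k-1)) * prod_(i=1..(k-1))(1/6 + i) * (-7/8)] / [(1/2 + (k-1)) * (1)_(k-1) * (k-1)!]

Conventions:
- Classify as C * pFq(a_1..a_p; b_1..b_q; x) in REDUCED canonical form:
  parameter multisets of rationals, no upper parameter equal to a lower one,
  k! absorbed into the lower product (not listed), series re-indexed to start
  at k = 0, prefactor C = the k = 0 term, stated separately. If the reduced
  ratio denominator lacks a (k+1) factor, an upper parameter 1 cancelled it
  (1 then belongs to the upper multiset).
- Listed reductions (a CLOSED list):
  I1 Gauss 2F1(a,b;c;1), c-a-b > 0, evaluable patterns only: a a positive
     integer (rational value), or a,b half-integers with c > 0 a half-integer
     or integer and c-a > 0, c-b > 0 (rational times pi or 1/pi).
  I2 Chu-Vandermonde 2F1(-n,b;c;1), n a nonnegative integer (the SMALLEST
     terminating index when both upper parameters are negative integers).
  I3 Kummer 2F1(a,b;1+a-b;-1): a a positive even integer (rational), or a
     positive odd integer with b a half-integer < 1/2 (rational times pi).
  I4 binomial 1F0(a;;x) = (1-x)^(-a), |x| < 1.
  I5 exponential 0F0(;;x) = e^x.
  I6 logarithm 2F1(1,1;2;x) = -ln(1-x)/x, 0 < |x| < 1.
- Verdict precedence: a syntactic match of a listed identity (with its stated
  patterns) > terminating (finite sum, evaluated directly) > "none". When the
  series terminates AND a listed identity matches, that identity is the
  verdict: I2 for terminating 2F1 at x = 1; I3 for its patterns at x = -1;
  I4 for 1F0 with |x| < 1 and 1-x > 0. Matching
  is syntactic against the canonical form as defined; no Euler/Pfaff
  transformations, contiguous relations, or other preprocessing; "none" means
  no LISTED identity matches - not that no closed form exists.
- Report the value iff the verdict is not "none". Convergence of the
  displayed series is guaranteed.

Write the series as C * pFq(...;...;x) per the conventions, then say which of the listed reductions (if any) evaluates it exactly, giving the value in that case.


At argument 2/5: a 2F1 with upper {-5/7, 7/6}, lower {1}, scaled by C = -7/8. Verdict: none - this 2F1 at x = 2/5 matches no listed pattern, and upper {-5/7, 7/6} holds no stopper.

Key step: x = (2/5) and striking the common factor k + 1/2 reduces the term (prefactor -7/8).
Term ratio: r(k) = (2/5) * (k-5/7) (k+7/6) / [(k+1) (k+1)] - rational in k, leading ratio (2/5); with t_0 = -7/8, classification follows.


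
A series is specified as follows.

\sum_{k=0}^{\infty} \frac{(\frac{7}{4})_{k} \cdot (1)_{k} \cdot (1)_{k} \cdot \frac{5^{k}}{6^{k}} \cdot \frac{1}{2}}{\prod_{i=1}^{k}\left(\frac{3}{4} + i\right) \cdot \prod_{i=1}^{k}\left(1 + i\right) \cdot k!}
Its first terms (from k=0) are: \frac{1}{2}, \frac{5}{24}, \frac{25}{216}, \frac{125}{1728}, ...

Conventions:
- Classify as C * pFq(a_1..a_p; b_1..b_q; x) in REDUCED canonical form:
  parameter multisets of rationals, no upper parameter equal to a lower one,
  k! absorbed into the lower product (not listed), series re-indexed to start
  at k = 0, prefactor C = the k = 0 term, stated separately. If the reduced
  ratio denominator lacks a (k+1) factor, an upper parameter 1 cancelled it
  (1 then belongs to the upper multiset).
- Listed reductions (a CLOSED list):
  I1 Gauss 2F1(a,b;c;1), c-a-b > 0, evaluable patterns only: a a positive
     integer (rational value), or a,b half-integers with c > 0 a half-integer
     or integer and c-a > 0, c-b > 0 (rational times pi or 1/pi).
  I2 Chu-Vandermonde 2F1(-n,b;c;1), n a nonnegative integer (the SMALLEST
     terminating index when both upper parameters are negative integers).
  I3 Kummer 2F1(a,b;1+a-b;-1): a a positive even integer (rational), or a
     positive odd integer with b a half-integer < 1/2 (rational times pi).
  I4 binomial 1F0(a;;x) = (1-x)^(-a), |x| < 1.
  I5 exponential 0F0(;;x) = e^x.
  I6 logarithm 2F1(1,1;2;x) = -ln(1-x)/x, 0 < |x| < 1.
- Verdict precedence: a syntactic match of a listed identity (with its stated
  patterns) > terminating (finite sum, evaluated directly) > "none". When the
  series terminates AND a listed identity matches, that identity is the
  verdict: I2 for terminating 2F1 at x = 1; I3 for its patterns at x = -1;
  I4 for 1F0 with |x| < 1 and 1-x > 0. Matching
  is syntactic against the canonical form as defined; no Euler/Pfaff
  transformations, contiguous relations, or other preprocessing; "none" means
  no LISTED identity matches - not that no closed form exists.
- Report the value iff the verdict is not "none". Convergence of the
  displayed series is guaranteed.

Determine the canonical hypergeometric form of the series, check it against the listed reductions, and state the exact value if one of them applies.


At argument \frac{5}{6}: a 2F1 with upper {1, 1}, lower {2}, scaled by C = \frac{1}{2}. Verdict: logarithm (I6) applies (the logarithm: parameters (1,1;2), x = \frac{5}{6}). Exact value: \left(-\frac{3}{5}\right) \cdot \ln\left(\frac{1}{6}\right).

First insight: with t_0 = \frac{1}{2}, the two geometric factors (C = 1/2, x = 5/6) combine into one argument.
Adjacent-term ratio: r(k) = \frac{5}{6} * (k+1) (k+1) / [(k+2) (k+1)] - poly over poly, x = \frac{5}{6} from leading terms; C = \frac{1}{2} at k = 0.


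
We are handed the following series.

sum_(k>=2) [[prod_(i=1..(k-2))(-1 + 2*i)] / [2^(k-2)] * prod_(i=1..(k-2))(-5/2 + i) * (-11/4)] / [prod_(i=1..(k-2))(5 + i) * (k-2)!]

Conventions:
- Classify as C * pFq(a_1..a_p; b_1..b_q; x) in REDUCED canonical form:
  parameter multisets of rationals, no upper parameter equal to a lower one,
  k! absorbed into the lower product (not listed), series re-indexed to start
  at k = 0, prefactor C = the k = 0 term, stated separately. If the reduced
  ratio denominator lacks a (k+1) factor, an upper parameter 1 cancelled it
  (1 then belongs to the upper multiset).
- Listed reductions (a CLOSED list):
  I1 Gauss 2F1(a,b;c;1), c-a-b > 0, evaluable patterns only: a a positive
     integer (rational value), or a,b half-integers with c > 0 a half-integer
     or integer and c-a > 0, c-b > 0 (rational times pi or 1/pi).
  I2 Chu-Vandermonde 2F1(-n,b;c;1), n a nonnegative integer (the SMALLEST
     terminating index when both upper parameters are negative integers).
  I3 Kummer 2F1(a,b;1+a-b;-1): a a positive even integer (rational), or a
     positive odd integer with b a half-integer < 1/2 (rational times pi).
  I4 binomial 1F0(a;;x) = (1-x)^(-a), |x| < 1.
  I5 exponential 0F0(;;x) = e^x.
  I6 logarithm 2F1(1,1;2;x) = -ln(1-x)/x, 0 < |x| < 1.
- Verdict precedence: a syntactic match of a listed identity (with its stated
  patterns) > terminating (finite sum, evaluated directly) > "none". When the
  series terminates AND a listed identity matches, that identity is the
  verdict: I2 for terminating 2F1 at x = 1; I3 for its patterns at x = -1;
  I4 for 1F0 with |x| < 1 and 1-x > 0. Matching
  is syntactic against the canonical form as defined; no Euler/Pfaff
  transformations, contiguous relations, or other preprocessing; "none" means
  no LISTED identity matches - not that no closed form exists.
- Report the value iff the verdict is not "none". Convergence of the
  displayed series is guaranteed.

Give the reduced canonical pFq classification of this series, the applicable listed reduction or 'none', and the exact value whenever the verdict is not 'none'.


First insight: from the first term -11/4: the running product (prefactor -11/4) telescopes to a rising factorial.
Step ratio: r(k) = 1 * (k-3/2) (k+1/2) / [(k+6) (k+1)] - poly over poly, x = 1 from leading terms; C = -11/4 at k = 0.

Prefactor -11/4, argument 1: 2F1 with upper {-3/2, 1/2} over lower {6}. Verdict at x = 1: Gauss's theorem I1 (half-integer case) matches (x = 1; upper {-3/2, 1/2} half-integers, c = 6 in the evaluable pattern). Sum: (-131072/17199) / pi.


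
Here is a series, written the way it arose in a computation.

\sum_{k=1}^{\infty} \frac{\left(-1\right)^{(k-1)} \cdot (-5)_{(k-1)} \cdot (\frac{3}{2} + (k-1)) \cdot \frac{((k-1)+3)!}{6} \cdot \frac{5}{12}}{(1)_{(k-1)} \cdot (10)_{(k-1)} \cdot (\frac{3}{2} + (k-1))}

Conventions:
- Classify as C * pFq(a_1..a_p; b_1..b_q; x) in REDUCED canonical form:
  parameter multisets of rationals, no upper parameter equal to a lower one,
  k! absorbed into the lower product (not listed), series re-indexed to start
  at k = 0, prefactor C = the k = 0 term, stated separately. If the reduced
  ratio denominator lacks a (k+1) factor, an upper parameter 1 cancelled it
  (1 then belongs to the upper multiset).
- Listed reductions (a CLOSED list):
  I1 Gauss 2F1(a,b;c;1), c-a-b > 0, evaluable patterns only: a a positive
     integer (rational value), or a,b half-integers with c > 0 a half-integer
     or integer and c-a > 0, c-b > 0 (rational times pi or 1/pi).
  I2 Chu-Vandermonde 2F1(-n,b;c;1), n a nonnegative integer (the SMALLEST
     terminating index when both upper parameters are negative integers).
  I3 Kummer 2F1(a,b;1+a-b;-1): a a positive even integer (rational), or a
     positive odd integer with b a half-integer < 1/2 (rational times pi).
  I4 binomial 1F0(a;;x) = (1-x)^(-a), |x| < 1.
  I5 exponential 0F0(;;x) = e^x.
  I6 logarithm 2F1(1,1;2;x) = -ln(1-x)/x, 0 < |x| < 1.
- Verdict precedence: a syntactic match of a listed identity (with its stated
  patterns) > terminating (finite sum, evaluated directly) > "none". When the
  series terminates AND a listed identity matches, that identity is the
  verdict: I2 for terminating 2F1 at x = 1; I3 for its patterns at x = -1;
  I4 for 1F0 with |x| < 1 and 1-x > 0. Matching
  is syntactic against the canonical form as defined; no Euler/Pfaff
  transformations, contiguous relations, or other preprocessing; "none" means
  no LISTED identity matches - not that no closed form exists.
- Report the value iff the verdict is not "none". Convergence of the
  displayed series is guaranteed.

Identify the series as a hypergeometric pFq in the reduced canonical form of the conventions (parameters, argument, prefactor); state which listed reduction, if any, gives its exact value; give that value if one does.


Canonical form: C = \frac{5}{12} times 2F1 with upper {-5, 4}, lower {10}, x = -1. Verdict: this is Kummer's theorem (I3) (x = -1; c = 10 equals 1+a-b for upper {-5, 4}: listed pattern). Its exact value is \frac{5}{2}.

Key observation: x = -1 and the factor k + 3/2 cancels (top and bottom), leaving C = 5/12.
Consecutive-term ratio: r(k) = -1 * (k-5) (k+4) / [(k+10) (k+1)] ; factor over Q: parameters, x = -1, and C = \frac{5}{12}.


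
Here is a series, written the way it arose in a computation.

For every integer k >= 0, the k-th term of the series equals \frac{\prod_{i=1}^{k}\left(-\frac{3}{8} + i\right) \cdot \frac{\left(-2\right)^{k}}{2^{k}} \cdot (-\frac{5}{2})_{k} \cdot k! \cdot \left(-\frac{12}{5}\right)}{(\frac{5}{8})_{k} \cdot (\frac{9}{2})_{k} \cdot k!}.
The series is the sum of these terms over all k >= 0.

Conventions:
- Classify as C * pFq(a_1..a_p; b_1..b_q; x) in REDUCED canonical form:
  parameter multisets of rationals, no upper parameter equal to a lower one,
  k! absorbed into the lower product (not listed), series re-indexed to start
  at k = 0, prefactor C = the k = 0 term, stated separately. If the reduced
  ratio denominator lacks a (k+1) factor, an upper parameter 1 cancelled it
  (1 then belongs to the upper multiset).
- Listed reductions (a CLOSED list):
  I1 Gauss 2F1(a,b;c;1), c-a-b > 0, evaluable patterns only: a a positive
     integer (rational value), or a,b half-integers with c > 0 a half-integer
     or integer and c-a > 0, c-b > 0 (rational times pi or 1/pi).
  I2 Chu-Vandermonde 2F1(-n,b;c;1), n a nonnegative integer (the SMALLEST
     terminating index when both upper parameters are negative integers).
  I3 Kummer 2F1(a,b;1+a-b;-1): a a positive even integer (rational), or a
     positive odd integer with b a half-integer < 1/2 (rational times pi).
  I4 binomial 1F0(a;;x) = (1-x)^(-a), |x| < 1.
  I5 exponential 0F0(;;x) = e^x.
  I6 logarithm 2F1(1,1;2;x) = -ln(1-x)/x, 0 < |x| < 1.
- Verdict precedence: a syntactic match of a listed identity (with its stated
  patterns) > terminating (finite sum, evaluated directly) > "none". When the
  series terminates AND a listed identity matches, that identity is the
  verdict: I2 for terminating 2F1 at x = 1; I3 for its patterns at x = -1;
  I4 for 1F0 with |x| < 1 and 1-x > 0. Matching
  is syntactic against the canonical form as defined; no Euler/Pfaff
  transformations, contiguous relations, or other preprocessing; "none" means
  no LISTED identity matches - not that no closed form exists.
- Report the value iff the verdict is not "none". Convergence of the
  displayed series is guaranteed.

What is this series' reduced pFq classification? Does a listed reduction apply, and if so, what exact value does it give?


With C = -\frac{12}{5}: the canonical form is 2F1(-\frac{5}{2}, 1; \frac{9}{2}; -1). Verdict at x = -1: Kummer (I3) matches (x = -1; c = \frac{9}{2} equals 1+a-b for upper {-\frac{5}{2}, 1}: listed pattern). Sum: \left(-\frac{21}{16}\right) \cdot \pi.

The tell: from the first term -\frac{12}{5}: the two k-th powers (C = -12/5) combine into one argument.
Term ratio: r(k) = -1 * (k-\frac{5}{2}) (k+1) / [(k+\frac{9}{2}) (k+1)] ; factor over Q: parameters, x = -1, and C = -\frac{12}{5}.


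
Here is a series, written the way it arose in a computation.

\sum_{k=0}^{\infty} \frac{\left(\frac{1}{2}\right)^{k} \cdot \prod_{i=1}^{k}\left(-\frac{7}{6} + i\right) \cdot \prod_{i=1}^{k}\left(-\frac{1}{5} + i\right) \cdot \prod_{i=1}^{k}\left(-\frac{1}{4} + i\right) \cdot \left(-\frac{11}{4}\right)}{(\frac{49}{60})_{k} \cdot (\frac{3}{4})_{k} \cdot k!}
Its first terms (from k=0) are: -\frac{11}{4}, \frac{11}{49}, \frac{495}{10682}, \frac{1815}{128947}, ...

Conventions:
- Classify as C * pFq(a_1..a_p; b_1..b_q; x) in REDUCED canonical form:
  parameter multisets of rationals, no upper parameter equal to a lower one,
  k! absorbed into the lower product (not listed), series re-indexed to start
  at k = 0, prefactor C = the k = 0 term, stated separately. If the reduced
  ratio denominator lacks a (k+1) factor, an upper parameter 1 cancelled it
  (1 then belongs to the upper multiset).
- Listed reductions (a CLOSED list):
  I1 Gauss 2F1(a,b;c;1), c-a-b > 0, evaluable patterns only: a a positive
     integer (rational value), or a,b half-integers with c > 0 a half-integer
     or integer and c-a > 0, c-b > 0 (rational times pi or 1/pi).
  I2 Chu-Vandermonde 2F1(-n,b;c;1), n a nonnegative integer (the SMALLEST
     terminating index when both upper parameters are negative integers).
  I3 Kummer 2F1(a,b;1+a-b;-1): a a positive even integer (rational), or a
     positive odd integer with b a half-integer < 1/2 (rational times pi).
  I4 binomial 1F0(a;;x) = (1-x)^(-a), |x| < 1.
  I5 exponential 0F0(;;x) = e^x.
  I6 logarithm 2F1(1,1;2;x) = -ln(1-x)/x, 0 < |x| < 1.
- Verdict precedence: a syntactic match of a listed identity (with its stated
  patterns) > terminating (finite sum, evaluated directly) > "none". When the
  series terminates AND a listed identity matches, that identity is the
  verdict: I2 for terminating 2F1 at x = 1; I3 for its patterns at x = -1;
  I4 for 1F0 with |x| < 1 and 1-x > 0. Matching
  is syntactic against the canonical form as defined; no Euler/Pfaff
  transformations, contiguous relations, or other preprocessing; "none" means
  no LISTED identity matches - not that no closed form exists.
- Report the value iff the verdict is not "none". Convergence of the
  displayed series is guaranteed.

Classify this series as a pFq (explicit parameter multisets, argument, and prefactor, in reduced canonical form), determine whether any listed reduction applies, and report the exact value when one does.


Reduced: x = \frac{1}{2}, 2F1, upper = {-\frac{1}{6}, \frac{4}{5}}, lower = {\frac{49}{60}}, C = -\frac{11}{4}. Verdict: none - this 2F1 at x = \frac{1}{2} matches no listed pattern, and upper {-\frac{1}{6}, \frac{4}{5}} holds no stopper.

First insight: t_0 being -\frac{11}{4}, the running product (prefactor -11/4) telescopes to a rising factorial.
Step ratio: r(k) = \frac{1}{2} * (k-\frac{1}{6}) (k+\frac{4}{5}) / [(k+\frac{49}{60}) (k+1)] ; factor over Q: parameters, x = \frac{1}{2}, and C = -\frac{11}{4}.


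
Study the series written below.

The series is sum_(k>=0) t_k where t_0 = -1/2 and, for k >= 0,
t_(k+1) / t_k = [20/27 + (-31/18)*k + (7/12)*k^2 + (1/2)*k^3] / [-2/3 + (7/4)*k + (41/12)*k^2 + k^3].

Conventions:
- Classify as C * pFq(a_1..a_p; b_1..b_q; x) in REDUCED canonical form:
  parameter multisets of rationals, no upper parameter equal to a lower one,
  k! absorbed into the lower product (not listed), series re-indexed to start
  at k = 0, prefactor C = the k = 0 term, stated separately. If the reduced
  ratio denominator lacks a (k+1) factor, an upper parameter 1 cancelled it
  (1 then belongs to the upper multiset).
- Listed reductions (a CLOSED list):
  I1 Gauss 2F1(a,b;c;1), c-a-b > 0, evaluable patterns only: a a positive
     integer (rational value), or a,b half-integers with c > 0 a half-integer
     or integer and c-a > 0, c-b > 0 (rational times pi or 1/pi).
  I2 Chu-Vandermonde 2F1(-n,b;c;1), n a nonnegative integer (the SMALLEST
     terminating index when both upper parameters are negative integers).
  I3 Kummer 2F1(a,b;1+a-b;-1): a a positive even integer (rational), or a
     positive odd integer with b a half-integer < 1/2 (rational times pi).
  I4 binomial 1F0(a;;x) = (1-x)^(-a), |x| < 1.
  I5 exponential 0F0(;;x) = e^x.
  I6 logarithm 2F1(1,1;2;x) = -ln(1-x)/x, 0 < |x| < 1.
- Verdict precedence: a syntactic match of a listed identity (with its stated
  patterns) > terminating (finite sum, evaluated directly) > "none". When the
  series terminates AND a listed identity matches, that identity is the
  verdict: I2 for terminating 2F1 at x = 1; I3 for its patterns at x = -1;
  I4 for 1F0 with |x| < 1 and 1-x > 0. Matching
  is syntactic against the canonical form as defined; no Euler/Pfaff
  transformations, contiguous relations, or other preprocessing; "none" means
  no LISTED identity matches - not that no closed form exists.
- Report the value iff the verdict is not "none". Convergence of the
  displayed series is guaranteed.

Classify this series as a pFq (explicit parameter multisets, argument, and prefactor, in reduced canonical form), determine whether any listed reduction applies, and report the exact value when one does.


The series (x = 1/2) is 2F1: upper {-5/6, -2/3}, lower {-1/4}, prefactor -1/2. Verdict: none - this 2F1 at x = 1/2 matches no listed pattern, and upper {-5/6, -2/3} holds no stopper.

Structural cue: with t_0 = -1/2, the expanded ratio factors over Q; prefactor -1/2, roots give parameters.
Term ratio: r(k) = (1/2) * (k-5/6) (k-2/3) / [(k-1/4) (k+1)] - rational in k. x = (1/2); t_0 = -1/2; negate the roots.


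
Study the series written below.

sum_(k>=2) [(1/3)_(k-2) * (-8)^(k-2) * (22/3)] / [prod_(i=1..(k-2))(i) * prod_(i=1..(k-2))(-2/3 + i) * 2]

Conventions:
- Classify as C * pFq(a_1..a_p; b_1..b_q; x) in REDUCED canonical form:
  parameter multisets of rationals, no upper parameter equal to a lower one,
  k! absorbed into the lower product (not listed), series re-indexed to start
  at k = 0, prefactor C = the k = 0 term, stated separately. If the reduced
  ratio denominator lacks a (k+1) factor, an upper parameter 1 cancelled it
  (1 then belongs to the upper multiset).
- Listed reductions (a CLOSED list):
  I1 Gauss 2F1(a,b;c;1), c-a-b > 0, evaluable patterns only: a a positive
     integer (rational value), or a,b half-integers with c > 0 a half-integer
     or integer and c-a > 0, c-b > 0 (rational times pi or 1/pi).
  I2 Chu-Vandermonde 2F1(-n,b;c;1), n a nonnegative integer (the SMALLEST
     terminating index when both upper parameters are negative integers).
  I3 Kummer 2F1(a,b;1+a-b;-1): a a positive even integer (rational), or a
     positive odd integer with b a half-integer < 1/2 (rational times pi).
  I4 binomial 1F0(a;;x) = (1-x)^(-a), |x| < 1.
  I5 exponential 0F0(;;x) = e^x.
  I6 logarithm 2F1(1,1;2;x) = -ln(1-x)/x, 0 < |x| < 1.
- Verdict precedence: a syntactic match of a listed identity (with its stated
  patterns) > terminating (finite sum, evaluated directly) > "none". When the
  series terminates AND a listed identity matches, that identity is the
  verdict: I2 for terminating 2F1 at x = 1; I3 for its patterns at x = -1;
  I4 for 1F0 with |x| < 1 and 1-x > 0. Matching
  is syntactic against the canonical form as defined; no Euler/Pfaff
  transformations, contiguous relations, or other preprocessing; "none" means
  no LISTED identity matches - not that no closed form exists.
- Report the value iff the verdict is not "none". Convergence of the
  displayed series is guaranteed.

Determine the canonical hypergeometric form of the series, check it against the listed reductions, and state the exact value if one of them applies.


The series (x = -8) is 0F0: upper {-}, lower {-}, prefactor 11/3. Verdict: this is the I5 exponential reduction (the 0F0 exponential series at x = -8). Its exact value is (11/3) * e^(-8).

First insight: from the first term 11/3: the constant factors (C = 11/3) combine into one prefactor.
Adjacent-term ratio: r(k) = (-8) * 1 / [(k+1)] - rational in k. x = (-8); t_0 = 11/3; negate the roots.


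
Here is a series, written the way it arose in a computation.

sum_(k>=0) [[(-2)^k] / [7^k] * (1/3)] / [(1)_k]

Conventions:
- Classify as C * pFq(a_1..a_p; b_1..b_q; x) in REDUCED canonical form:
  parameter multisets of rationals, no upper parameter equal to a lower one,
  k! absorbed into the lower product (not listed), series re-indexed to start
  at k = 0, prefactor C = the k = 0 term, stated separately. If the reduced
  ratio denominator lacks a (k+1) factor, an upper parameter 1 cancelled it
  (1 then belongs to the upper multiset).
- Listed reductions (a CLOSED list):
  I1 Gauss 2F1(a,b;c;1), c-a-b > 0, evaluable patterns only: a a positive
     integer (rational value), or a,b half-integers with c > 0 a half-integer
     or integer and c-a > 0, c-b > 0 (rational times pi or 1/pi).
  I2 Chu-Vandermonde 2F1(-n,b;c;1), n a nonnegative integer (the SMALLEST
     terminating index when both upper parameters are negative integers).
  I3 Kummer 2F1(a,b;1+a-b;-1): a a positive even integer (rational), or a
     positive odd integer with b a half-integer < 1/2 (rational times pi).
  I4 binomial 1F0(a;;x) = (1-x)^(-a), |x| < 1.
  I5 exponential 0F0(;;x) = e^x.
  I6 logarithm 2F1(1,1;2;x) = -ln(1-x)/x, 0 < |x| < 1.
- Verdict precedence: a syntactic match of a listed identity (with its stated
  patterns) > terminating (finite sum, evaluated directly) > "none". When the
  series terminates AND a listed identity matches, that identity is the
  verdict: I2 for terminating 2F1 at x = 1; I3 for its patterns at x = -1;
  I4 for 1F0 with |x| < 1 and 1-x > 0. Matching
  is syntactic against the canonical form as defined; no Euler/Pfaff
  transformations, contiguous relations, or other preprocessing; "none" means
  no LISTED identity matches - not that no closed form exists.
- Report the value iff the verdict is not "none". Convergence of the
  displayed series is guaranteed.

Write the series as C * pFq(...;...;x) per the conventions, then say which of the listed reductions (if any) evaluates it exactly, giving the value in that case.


With C = 1/3: the canonical form is 0F0(-; -; -2/7). Verdict (x = -2/7): the exponential series (I5) applies (the 0F0 exponential series at x = -2/7). Its exact value is (1/3) * e^(-2/7).

Structural cue: x = (-2/7) and (1)_k (C = 1/3) is k! itself.
Term ratio: r(k) = (-2/7) * 1 / [(k+1)] ; factor over Q: parameters, x = (-2/7), and C = 1/3.


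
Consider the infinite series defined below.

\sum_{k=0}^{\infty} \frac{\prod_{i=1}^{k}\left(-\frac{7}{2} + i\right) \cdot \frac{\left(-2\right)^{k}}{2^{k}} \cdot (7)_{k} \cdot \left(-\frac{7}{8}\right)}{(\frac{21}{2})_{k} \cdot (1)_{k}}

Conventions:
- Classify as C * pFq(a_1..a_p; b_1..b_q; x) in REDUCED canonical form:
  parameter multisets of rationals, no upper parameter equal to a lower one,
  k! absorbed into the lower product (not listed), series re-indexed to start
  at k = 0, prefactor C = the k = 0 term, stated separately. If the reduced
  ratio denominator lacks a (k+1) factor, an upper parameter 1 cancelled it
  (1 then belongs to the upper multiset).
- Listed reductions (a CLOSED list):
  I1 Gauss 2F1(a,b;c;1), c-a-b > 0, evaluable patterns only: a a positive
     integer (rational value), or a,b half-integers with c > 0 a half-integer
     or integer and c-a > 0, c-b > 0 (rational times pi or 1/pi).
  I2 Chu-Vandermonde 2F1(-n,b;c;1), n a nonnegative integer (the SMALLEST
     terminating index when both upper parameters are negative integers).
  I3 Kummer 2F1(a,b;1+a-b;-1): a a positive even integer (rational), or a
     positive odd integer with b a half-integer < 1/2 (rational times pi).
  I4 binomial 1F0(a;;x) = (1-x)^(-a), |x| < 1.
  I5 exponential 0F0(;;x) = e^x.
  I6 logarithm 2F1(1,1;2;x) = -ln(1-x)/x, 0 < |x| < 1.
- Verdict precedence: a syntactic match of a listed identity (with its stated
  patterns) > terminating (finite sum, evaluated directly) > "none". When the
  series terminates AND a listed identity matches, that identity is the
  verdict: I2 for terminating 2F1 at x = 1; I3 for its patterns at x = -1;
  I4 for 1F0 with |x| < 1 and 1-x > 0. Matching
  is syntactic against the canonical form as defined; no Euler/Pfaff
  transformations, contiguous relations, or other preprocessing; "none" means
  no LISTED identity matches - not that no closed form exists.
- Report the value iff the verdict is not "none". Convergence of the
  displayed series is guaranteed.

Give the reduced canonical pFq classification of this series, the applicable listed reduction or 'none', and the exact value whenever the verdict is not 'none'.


At argument -1: a 2F1 with upper {-\frac{5}{2}, 7}, lower {\frac{21}{2}}, scaled by C = -\frac{7}{8}. Verdict: Kummer (I3) matches (x = -1; c = \frac{21}{2} equals 1+a-b for upper {-\frac{5}{2}, 7}: listed pattern). Value: \left(-\frac{33948915}{33554432}\right) \cdot \pi.

The tell: t_0 = -\frac{7}{8} here, and (1)_k (C = -7/8) is k! itself.
Ratio: r(k) = -1 * (k-\frac{5}{2}) (k+7) / [(k+\frac{21}{2}) (k+1)] ; factor over Q: parameters, x = -1, and C = -\frac{7}{8}.


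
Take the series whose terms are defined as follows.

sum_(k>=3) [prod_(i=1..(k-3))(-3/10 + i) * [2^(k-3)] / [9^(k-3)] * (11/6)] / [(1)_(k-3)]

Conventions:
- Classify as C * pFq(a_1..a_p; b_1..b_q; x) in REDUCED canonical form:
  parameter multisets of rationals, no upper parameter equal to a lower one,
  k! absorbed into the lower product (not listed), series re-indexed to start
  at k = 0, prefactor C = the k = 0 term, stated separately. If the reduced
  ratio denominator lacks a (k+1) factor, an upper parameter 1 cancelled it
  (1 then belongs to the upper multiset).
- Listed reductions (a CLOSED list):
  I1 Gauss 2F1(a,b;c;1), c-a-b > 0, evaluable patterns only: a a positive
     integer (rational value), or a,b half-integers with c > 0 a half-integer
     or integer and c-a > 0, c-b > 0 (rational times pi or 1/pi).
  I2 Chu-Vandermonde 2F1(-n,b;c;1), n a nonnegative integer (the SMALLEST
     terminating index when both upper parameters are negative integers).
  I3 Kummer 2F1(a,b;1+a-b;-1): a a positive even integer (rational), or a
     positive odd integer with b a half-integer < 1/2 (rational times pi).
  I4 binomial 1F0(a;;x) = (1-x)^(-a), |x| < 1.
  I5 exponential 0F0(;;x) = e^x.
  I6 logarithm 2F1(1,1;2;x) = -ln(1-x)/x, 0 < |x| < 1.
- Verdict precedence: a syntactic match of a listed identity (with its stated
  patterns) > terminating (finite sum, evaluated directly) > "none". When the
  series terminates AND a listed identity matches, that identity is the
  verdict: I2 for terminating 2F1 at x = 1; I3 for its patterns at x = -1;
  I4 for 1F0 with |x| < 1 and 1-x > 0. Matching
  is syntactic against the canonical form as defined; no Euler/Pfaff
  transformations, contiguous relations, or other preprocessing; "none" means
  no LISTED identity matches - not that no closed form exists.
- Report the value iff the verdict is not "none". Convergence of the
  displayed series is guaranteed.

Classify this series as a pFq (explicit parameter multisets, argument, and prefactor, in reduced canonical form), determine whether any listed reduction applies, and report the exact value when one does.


This is 11/6 * 1F0(7/10; -; 2/9) in reduced canonical form. Verdict: the binomial series (I4) fires (the 1F0 binomial series: exponent -7/10, x = 2/9). Its exact value is (11/6) * (7/9)^(-7/10).

Key step: t_0 = 11/6 here, and the running product (C = 11/6) telescopes to a rising factorial.
Ratio: r(k) = (2/9) * (k+7/10) / [(k+1)] - rational in k, leading ratio (2/9); with t_0 = 11/6, classification follows.


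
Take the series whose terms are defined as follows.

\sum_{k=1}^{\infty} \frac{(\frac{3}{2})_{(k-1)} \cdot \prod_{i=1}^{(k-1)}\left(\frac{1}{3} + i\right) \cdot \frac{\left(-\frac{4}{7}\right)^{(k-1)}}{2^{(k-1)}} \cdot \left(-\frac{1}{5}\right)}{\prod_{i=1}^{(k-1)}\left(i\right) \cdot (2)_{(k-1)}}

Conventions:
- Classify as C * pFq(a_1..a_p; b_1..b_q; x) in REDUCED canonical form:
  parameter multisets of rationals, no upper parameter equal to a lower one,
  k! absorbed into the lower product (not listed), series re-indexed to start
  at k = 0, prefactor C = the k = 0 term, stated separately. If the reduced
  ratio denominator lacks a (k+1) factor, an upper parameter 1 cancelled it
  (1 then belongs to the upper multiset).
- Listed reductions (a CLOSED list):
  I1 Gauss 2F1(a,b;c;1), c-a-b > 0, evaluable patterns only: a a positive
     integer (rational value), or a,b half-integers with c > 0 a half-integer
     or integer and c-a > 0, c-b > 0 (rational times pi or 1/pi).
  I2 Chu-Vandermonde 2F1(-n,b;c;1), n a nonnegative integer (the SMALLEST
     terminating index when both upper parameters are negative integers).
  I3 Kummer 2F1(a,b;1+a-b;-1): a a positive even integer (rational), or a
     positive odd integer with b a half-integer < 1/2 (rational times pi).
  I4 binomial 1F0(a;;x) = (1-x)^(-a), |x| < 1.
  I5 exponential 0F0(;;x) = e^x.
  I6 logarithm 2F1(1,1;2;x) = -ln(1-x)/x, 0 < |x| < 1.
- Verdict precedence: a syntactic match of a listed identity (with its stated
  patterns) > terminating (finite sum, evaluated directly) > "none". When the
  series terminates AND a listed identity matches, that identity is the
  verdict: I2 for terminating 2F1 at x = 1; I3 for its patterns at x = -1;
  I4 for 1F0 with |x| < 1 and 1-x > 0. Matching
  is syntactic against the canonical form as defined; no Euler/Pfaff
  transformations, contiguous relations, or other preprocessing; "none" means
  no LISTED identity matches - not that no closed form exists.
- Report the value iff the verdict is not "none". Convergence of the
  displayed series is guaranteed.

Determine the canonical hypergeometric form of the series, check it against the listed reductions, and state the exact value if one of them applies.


Reduced: x = -\frac{2}{7}, 2F1, upper = {\frac{4}{3}, \frac{3}{2}}, lower = {2}, C = -\frac{1}{5}. Verdict: no listed reduction: x = -\frac{2}{7} and upper {\frac{4}{3}, \frac{3}{2}} fail every I1-I6 pattern.

The tell: from the first term -\frac{1}{5}: the two k-th powers (C = -1/5) combine into one argument.
Step ratio: r(k) = -\frac{2}{7} * (k+\frac{4}{3}) (k+\frac{3}{2}) / [(k+2) (k+1)] ; factor over Q: parameters, x = -\frac{2}{7}, and C = -\frac{1}{5}.


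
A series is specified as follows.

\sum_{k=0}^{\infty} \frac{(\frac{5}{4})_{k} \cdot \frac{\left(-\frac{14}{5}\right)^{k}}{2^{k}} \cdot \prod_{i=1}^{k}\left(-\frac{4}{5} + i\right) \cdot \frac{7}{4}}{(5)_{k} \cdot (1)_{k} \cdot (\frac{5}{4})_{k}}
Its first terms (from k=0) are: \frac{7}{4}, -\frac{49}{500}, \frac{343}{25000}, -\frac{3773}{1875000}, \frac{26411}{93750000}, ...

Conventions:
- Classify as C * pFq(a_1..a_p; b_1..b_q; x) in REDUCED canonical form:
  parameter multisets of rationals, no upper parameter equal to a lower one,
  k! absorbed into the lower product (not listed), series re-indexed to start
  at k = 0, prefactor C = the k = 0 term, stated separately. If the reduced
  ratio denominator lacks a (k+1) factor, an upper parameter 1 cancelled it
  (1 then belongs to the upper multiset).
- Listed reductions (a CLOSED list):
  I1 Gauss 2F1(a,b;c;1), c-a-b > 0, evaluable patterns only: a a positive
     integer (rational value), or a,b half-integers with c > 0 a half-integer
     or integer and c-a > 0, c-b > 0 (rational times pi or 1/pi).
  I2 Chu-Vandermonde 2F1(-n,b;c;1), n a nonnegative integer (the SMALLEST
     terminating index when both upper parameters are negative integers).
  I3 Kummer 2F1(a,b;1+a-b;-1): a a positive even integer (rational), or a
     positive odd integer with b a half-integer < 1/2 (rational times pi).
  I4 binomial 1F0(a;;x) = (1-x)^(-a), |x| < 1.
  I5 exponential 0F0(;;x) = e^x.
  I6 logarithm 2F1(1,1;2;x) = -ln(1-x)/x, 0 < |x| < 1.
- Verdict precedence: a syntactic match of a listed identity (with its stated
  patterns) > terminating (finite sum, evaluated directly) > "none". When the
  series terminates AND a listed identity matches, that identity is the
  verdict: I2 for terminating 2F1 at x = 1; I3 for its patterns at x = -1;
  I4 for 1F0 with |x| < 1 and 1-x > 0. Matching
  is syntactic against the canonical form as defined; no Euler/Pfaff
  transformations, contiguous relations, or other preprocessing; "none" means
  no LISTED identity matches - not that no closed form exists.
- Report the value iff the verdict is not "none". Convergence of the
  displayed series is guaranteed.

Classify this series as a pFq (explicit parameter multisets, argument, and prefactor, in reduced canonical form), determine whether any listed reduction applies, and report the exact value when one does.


Classification (C = \frac{7}{4}): 1F1 with upper {\frac{1}{5}}, lower {5}, argument x = -\frac{7}{5}. Verdict: none. Every listed pattern misses the 1F1 form at -\frac{7}{5}, upper {\frac{1}{5}}.

Key step: t_0 being \frac{7}{4}, (1)_k (C = 7/4) is k! itself.
Step ratio: r(k) = -\frac{7}{5} * (k+\frac{1}{5}) / [(k+5) (k+1)] - poly over poly, x = -\frac{7}{5} from leading terms; C = \frac{7}{4} at k = 0.


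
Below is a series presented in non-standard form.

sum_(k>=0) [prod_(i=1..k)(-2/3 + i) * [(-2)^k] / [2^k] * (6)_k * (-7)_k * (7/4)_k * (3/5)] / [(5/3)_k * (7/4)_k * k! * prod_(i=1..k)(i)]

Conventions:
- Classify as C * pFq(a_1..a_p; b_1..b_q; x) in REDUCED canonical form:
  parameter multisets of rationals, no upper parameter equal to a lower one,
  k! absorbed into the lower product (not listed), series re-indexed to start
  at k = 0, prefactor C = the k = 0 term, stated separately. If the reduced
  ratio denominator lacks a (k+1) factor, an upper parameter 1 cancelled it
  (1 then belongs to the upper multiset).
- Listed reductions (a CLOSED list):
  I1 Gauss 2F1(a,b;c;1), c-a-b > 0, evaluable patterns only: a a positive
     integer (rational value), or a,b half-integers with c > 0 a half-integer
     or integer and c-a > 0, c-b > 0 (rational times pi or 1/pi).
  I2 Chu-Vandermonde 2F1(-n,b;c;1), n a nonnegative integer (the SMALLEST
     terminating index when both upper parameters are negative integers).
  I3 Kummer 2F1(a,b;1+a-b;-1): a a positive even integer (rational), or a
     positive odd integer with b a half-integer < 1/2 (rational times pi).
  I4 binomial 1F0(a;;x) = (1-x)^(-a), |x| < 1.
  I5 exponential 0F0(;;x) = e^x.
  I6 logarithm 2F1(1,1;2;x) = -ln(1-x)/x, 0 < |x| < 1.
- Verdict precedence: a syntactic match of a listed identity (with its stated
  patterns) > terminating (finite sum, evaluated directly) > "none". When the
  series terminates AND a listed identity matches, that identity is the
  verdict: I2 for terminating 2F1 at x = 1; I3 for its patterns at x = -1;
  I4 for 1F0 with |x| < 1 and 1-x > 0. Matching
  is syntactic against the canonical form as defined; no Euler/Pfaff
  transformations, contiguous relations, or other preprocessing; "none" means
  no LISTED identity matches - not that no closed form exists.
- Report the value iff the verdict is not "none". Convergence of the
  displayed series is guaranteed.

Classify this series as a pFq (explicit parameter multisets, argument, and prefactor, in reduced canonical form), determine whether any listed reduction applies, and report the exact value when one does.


Classification (C = 3/5): 3F2 with upper {-7, 1/3, 6}, lower {1, 5/3}, argument x = -1. Verdict: terminating - no listed pattern fits, but -7 in the upper list cuts the series at k = 7; direct evaluation. Its exact value is 17309403/43010.

First insight: t_0 = 3/5 here, and the two k-th powers (C = 3/5) combine into one argument.
Term ratio: r(k) = (-1) * (k-7) (k+1/3) (k+6) / [(k+1) (k+5/3) (k+1)] - rational in k, leading ratio (-1); with t_0 = 3/5, classification follows.


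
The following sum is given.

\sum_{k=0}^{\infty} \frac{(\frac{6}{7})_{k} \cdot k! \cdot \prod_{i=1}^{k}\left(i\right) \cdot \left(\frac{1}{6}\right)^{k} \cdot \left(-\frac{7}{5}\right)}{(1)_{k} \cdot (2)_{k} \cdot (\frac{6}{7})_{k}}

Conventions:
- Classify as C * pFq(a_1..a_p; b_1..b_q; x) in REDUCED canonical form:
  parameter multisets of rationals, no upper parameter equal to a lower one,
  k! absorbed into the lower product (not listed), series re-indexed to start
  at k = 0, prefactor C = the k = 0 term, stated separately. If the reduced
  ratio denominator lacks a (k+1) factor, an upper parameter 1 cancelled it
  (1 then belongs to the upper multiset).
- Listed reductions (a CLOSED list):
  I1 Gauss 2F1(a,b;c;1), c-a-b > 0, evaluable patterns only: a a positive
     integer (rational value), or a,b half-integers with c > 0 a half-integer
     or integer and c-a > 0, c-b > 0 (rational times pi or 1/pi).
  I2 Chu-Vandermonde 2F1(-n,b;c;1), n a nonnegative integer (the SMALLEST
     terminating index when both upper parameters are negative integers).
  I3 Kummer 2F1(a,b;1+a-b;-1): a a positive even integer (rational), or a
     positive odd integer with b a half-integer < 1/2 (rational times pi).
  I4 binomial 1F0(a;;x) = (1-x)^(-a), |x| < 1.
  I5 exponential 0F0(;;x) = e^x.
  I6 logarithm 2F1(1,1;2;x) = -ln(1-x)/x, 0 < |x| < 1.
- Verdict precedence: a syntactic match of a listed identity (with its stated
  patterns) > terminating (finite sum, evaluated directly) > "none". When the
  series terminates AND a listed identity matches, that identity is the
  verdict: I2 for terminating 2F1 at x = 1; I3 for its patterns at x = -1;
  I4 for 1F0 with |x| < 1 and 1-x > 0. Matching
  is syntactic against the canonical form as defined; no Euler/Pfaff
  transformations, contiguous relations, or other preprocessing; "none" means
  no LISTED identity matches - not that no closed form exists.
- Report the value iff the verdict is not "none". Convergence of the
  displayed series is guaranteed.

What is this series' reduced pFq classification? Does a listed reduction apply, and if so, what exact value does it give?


This is -\frac{7}{5} * 2F1(1, 1; 2; \frac{1}{6}) in reduced canonical form. Verdict (x = \frac{1}{6}): the I6 logarithm reduction applies (the logarithm: parameters (1,1;2), x = \frac{1}{6}). Sum: \frac{42}{5} \cdot \ln\left(\frac{5}{6}\right).

First insight: with t_0 = -\frac{7}{5}, the running product (C = -7/5) telescopes to a rising factorial.
Term ratio: r(k) = \frac{1}{6} * (k+1) (k+1) / [(k+2) (k+1)] ; factor over Q: parameters, x = \frac{1}{6}, and C = -\frac{7}{5}.
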